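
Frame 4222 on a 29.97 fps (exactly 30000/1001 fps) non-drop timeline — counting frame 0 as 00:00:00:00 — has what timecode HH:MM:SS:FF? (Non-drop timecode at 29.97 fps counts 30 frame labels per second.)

00:02:20:22

4222 ÷ 30 = 140 full seconds, remainder 22 frames.
140 s = 0 h 2 min 20 s.
Timecode: 00:02:20:22.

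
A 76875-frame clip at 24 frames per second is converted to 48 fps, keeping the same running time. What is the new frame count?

153750 frames

Target frames = source frames × (target rate / source rate) = 76875 × (48)/(24) = 76875 × 2 = 153750.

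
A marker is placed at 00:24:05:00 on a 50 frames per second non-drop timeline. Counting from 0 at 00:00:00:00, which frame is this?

Total seconds to the label: (0 × 3600 + 24 × 60 + 5) = 1445.
Frame index = 1445 × 50 + 0 = 72250.

frame 72250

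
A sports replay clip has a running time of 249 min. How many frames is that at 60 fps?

896400 frames

249 min = 14940 s.
Frames = 14940 × 60 = 896400.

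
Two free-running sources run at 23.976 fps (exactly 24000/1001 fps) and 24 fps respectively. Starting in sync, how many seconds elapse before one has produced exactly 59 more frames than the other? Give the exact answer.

The gap grows by |24 − 24000/1001| = 24/1001 frames per second.
Time for a 59-frame gap: 59 ÷ (24/1001) = 59059/24 s.

59059/24 seconds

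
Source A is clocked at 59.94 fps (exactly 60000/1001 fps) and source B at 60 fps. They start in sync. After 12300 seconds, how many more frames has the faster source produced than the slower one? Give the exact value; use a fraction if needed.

738000/1001 frames

A emits 60000/1001 × 12300 = 738000000/1001 frames; B emits 60 × 12300 = 738000.
Difference = 738000/1001 frames (≈ 737.2627); B is ahead of A.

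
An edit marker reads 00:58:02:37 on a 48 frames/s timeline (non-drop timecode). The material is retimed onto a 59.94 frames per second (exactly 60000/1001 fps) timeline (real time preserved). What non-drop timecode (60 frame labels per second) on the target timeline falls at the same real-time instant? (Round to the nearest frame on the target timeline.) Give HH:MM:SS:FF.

00:57:59:17

Source frame index: (0×3600 + 58×60 + 2) × 48 + 37 = 167173.
Real time: 167173 / (48) = 167173/48 s.
Target frame: (167173/48) × (60000/1001) = 208966250/1001 ≈ 208757.493 → 208757.
At 60 labels/s: frame 208757 → 00:57:59:17.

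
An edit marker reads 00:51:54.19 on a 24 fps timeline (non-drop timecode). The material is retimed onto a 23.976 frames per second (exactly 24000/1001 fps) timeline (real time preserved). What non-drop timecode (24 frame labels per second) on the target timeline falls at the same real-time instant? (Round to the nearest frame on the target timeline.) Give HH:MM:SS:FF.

00:51:51:16

Source frame index: (0×3600 + 51×60 + 54) × 24 + 19 = 74755.
Real time: 74755 / (24) = 74755/24 s.
Target frame: (74755/24) × (24000/1001) = 74755000/1001 ≈ 74680.320 → 74680.
At 24 labels/s: frame 74680 → 00:51:51:16.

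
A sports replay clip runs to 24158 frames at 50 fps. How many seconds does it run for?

Running time = 24158 / (50) = 483.16 s.

483.16 seconds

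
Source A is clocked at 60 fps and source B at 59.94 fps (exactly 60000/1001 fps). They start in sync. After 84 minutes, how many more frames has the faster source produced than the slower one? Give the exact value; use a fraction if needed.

43200/143 frames

84 min = 5040 s.
A emits 60 × 5040 = 302400 frames; B emits 60000/1001 × 5040 = 43200000/143.
Difference = 43200/143 frames (≈ 302.0979); B is behind A.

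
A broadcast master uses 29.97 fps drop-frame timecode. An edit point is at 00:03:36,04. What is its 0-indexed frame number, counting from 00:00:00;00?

6478

Complete 10-minute blocks: 0, each 17982 frames → 0.
Remaining 3 whole minutes in the current block: 1800 + 2 × 1798 = 5396 frames.
Within the current minute: 36 × 30 + 4 − 2 = 1082 (labels ;00/;01 skipped at this minute). Total = 0 + 5396 + 1082 = 6478.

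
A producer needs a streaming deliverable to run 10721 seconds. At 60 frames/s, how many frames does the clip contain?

Frames = 10721 × 60 = 643260.

643260 frames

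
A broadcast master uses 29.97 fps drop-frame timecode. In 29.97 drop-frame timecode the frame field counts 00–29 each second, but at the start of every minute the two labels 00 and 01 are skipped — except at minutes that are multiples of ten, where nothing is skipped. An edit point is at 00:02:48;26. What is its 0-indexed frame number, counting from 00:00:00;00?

As if non-drop at 30 labels/s: (0 × 3600 + 2 × 60 + 48) × 30 + 26 = 5066.
Minute boundaries passed: 2; those not divisible by 10: 2 − 0 = 2; dropped labels = 2 × 2 = 4.
Actual frame index = 5066 − 4 = 5062.

5062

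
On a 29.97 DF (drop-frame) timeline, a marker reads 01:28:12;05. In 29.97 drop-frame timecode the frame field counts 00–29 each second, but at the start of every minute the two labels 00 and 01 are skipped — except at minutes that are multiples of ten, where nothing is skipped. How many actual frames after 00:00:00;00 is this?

Complete 10-minute blocks: 8, each 17982 frames → 143856.
Remaining 8 whole minutes in the current block: 1800 + 7 × 1798 = 14386 frames.
Within the current minute: 12 × 30 + 5 − 2 = 363 (labels ;00/;01 skipped at this minute). Total = 143856 + 14386 + 363 = 158605.

158605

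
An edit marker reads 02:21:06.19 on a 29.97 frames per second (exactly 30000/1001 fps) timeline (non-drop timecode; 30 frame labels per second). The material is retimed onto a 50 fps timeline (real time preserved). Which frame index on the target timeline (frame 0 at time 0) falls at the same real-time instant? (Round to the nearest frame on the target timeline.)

Source frame index: (2×3600 + 21×60 + 6) × 30 + 19 = 253999.
Real time: 253999 / (30000/1001) = 254252999/30000 s.
Target frame: (254252999/30000) × (50) = 254252999/600 ≈ 423754.998 → 423755.

frame 423755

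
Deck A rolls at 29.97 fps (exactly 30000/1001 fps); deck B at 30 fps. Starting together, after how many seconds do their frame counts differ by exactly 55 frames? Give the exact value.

The gap grows by |30 − 30000/1001| = 30/1001 frames per second.
Time for a 55-frame gap: 55 ÷ (30/1001) = 11011/6 s.

11011/6 seconds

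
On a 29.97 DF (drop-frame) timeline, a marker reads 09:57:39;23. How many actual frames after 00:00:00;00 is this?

1074717

As if non-drop at 30 labels/s: (9 × 3600 + 57 × 60 + 39) × 30 + 23 = 1075793.
Minute boundaries passed: 597; those not divisible by 10: 597 − 59 = 538; dropped labels = 2 × 538 = 1076.
Actual frame index = 1075793 − 1076 = 1074717.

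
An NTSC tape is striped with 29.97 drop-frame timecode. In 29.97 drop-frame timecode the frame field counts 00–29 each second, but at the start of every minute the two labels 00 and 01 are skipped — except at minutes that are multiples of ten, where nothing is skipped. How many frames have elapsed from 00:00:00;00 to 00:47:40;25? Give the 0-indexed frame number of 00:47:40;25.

85739

Complete 10-minute blocks: 4, each 17982 frames → 71928.
Remaining 7 whole minutes in the current block: 1800 + 6 × 1798 = 12588 frames.
Within the current minute: 40 × 30 + 25 − 2 = 1223 (labels ;00/;01 skipped at this minute). Total = 71928 + 12588 + 1223 = 85739.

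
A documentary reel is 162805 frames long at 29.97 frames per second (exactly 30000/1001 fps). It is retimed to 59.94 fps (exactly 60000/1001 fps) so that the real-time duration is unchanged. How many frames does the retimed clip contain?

325610 frames

Target frames = source frames × (target rate / source rate) = 162805 × (60000/1001)/(30000/1001) = 162805 × 2 = 325610.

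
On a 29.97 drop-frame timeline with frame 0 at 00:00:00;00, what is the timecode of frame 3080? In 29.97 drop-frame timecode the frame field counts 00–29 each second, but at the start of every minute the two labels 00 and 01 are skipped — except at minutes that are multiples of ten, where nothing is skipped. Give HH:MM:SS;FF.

Each 10-minute DF block holds 10 × 60 × 30 − 9 × 2 = 17982 frames. 3080 ÷ 17982 → 0 full blocks, remainder 3080.
Within the partial block the first minute is 1800 frames and each further minute 1798, so 1 further minute boundary passed. Total skipped labels = 18 × 0 + 2 × 1 = 2.
Non-drop label index = 3080 + 2 = 3082; at 30 labels/s that is 00:01:42:22, i.e. DF 00:01:42;22.

00:01:42;22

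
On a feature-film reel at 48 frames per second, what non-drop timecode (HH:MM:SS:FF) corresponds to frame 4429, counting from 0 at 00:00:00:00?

4429 ÷ 48 = 92 full seconds, remainder 13 frames.
92 s = 0 h 1 min 32 s.
Timecode: 00:01:32:13.

00:01:32:13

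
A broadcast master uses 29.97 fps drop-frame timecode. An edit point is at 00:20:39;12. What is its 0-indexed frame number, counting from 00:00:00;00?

Complete 10-minute blocks: 2, each 17982 frames → 35964.
Remaining 0 whole minutes in the current block: 0 frames.
Within the current minute: 39 × 30 + 12 = 1182. Total = 35964 + 0 + 1182 = 37146.

37146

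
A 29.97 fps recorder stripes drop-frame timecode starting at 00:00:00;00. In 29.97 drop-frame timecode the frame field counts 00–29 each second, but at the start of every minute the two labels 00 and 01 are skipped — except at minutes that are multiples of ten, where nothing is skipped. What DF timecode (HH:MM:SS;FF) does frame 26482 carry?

00:14:43;18

Each 10-minute DF block holds 10 × 60 × 30 − 9 × 2 = 17982 frames. 26482 ÷ 17982 → 1 full block, remainder 8500.
Within the partial block the first minute is 1800 frames and each further minute 1798, so 4 further minute boundaries passed. Total skipped labels = 18 × 1 + 2 × 4 = 26.
Non-drop label index = 26482 + 26 = 26508; at 30 labels/s that is 00:14:43:18, i.e. DF 00:14:43;18.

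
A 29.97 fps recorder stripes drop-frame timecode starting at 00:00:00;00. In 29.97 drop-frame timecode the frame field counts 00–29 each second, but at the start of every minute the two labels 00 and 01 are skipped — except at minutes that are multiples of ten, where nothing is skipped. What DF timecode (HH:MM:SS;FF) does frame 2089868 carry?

19:22:12;00

Ten DF minutes hold 17982 frames, so frame 2089868 lies in block 116 (frames 2085912–2103893) with 3956 frames into that block.
The block's first minute is 1800 frames and the rest 1798 each; 3956 frames reaches minute 2, so 116 × 18 + 2 × 2 = 2092 labels have been skipped so far.
Adding those back, label number 2089868 + 2092 = 2091960 at 30 labels/s is 69732 s + 0 f = 19 h 22 min 12 s frame 0, i.e. 19:22:12;00.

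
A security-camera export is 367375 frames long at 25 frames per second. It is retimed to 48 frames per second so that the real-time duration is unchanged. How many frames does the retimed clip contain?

Target frames = source frames × (target rate / source rate) = 367375 × (48)/(25) = 367375 × 48/25 = 705360.

705360 frames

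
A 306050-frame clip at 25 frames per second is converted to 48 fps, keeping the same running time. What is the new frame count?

Target frames = source frames × (target rate / source rate) = 306050 × (48)/(25) = 306050 × 48/25 = 587616.

587616 frames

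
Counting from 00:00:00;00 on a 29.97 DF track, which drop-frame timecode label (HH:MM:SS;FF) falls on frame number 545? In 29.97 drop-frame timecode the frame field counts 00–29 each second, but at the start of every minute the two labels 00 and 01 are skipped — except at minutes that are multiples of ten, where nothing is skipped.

Each 10-minute DF block holds 10 × 60 × 30 − 9 × 2 = 17982 frames. 545 ÷ 17982 → 0 full blocks, remainder 545.
Within the partial block the first minute is 1800 frames and each further minute 1798, so 0 further minute boundaries passed. Total skipped labels = 18 × 0 + 2 × 0 = 0.
Non-drop label index = 545 + 0 = 545; at 30 labels/s that is 00:00:18:05, i.e. DF 00:00:18;05.

00:00:18;05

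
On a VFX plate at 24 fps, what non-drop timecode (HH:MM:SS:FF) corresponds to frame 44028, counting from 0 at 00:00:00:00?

00:30:34:12

44028 ÷ 24 = 1834 full seconds, remainder 12 frames.
1834 s = 0 h 30 min 34 s.
Timecode: 00:30:34:12.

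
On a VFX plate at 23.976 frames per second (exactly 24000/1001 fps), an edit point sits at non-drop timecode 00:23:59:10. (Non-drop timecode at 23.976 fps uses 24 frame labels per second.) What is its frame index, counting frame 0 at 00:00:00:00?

Total seconds to the label: (0 × 3600 + 23 × 60 + 59) = 1439.
Frame index = 1439 × 24 + 10 = 34546.

frame 34546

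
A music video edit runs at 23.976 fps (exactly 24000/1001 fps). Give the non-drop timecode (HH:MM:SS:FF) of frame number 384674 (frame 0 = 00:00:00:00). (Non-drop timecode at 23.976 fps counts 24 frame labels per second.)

384674 ÷ 24 = 16028 full seconds, remainder 2 frames.
16028 s = 4 h 27 min 8 s.
Timecode: 04:27:08:02.

04:27:08:02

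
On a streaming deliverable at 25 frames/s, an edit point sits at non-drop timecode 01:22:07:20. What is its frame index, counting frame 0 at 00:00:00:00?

123195

Total seconds to the label: (1 × 3600 + 22 × 60 + 7) = 4927.
Frame index = 4927 × 25 + 20 = 123195.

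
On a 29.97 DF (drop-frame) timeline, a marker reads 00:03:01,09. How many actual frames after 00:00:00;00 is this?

5433

As if non-drop at 30 labels/s: (0 × 3600 + 3 × 60 + 1) × 30 + 9 = 5439.
Minute boundaries passed: 3; those not divisible by 10: 3 − 0 = 3; dropped labels = 2 × 3 = 6.
Actual frame index = 5439 − 6 = 5433.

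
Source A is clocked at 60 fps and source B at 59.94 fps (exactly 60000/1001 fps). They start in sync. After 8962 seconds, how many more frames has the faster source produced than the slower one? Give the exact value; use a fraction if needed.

A emits 60 × 8962 = 537720 frames; B emits 60000/1001 × 8962 = 537720000/1001.
Difference = 537720/1001 frames (≈ 537.1828); B is behind A.

537720/1001 frames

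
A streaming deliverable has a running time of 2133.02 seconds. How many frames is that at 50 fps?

106651 frames

Frames = 2133.02 × 50 = 106651.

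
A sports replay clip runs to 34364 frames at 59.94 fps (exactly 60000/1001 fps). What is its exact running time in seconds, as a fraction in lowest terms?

8599591/15000 seconds

Running time = 34364 ÷ (60000/1001) = 34364 × 1001/60000 = 8599591/15000 s.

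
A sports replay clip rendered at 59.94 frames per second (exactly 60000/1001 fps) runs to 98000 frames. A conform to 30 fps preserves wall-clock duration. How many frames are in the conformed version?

49049 frames

Target frames = source frames × (target rate / source rate) = 98000 × (30)/(60000/1001) = 98000 × 1001/2000 = 49049.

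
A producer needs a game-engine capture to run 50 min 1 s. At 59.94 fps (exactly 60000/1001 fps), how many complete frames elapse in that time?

50 min 1 s = 3001 s.
Frames = 3001 × 60000/1001 = 180060000/1001 ≈ 179880.1199.
Complete frames: 179880.

179880 frames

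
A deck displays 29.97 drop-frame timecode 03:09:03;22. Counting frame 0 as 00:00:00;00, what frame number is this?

339970

As if non-drop at 30 labels/s: (3 × 3600 + 9 × 60 + 3) × 30 + 22 = 340312.
Minute boundaries passed: 189; those not divisible by 10: 189 − 18 = 171; dropped labels = 2 × 171 = 342.
Actual frame index = 340312 − 342 = 339970.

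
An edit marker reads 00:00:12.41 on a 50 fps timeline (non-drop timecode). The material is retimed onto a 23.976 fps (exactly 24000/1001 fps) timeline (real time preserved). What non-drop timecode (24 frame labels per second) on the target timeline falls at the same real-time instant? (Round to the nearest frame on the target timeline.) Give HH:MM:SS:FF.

00:00:12:19

Source frame index: (0×3600 + 0×60 + 12) × 50 + 41 = 641.
Real time: 641 / (50) = 641/50 s.
Target frame: (641/50) × (24000/1001) = 307680/1001 ≈ 307.373 → 307.
At 24 labels/s: frame 307 → 00:00:12:19.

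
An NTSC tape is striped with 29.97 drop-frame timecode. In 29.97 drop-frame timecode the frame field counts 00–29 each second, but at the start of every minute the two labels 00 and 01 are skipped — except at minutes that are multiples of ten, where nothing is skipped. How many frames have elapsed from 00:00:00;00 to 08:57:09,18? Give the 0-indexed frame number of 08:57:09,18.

965920

As if non-drop at 30 labels/s: (8 × 3600 + 57 × 60 + 9) × 30 + 18 = 966888.
Minute boundaries passed: 537; those not divisible by 10: 537 − 53 = 484; dropped labels = 2 × 484 = 968.
Actual frame index = 966888 − 968 = 965920.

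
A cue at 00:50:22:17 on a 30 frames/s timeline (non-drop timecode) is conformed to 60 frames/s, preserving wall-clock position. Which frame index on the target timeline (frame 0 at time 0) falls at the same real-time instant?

Source frame index: (0×3600 + 50×60 + 22) × 30 + 17 = 90677.
Real time: 90677 / (30) = 90677/30 s.
Target frame: (90677/30) × (60) = 181354.

frame 181354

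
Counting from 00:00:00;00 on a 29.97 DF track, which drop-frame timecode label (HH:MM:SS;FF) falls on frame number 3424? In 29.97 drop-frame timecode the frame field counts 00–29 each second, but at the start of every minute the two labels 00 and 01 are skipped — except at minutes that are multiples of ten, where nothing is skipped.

00:01:54;06

Ten DF minutes hold 17982 frames, so frame 3424 lies in block 0 (frames 0–17981) with 3424 frames into that block.
The block's first minute is 1800 frames and the rest 1798 each; 3424 frames reaches minute 1, so 0 × 18 + 1 × 2 = 2 labels have been skipped so far.
Adding those back, label number 3424 + 2 = 3426 at 30 labels/s is 114 s + 6 f = 0 h 1 min 54 s frame 6, i.e. 00:01:54;06.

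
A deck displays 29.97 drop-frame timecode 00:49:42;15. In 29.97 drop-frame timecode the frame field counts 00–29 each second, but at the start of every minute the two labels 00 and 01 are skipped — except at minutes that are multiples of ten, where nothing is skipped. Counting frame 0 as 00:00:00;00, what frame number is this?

Complete 10-minute blocks: 4, each 17982 frames → 71928.
Remaining 9 whole minutes in the current block: 1800 + 8 × 1798 = 16184 frames.
Within the current minute: 42 × 30 + 15 − 2 = 1273 (labels ;00/;01 skipped at this minute). Total = 71928 + 16184 + 1273 = 89385.

89385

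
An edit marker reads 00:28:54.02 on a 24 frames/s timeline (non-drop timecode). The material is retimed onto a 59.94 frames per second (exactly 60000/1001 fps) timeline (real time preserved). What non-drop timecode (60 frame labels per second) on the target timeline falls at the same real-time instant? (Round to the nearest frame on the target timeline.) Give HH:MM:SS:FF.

00:28:52:21

Source frame index: (0×3600 + 28×60 + 54) × 24 + 2 = 41618.
Real time: 41618 / (24) = 20809/12 s.
Target frame: (20809/12) × (60000/1001) = 104045000/1001 ≈ 103941.059 → 103941.
At 60 labels/s: frame 103941 → 00:28:52:21.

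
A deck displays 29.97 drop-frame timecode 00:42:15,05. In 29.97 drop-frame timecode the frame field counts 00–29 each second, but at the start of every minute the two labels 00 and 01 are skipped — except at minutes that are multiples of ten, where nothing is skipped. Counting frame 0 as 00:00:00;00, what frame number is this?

As if non-drop at 30 labels/s: (0 × 3600 + 42 × 60 + 15) × 30 + 5 = 76055.
Minute boundaries passed: 42; those not divisible by 10: 42 − 4 = 38; dropped labels = 2 × 38 = 76.
Actual frame index = 76055 − 76 = 75979.

75979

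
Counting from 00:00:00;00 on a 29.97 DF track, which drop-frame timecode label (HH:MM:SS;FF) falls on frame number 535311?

Each 10-minute DF block holds 10 × 60 × 30 − 9 × 2 = 17982 frames. 535311 ÷ 17982 → 29 full blocks, remainder 13833.
Within the partial block the first minute is 1800 frames and each further minute 1798, so 7 further minute boundaries passed. Total skipped labels = 18 × 29 + 2 × 7 = 536.
Non-drop label index = 535311 + 536 = 535847; at 30 labels/s that is 04:57:41:17, i.e. DF 04:57:41;17.

04:57:41;17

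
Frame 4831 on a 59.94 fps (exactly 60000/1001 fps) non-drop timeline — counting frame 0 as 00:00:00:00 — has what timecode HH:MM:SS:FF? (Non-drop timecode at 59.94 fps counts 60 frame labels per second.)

00:01:20:31

4831 ÷ 60 = 80 full seconds, remainder 31 frames.
80 s = 0 h 1 min 20 s.
Timecode: 00:01:20:31.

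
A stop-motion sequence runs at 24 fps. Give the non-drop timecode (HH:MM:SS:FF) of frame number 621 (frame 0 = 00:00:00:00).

621 ÷ 24 = 25 full seconds, remainder 21 frames.
25 s = 0 h 0 min 25 s.
Timecode: 00:00:25:21.

00:00:25:21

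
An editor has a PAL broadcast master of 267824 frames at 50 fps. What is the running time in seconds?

5356.48 seconds

Running time = 267824 / (50) = 5356.48 s.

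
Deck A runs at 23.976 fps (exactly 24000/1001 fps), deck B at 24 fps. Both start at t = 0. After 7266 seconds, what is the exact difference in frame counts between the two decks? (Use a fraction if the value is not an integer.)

A emits 24000/1001 × 7266 = 24912000/143 frames; B emits 24 × 7266 = 174384.
Difference = 24912/143 frames (≈ 174.2098); B is ahead of A.

24912/143 frames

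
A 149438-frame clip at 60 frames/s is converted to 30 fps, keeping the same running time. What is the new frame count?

74719 frames

Target frames = source frames × (target rate / source rate) = 149438 × (30)/(60) = 149438 × 1/2 = 74719.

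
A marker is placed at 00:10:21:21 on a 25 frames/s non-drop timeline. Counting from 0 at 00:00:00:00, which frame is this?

frame 15546

Total seconds to the label: (0 × 3600 + 10 × 60 + 21) = 621.
Frame index = 621 × 25 + 21 = 15546.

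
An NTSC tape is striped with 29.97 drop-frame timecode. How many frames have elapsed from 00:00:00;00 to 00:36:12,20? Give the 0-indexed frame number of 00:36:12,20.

65114

As if non-drop at 30 labels/s: (0 × 3600 + 36 × 60 + 12) × 30 + 20 = 65180.
Minute boundaries passed: 36; those not divisible by 10: 36 − 3 = 33; dropped labels = 2 × 33 = 66.
Actual frame index = 65180 − 66 = 65114.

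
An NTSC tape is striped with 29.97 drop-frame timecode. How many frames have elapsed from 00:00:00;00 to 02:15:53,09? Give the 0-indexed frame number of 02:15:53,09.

Complete 10-minute blocks: 13, each 17982 frames → 233766.
Remaining 5 whole minutes in the current block: 1800 + 4 × 1798 = 8992 frames.
Within the current minute: 53 × 30 + 9 − 2 = 1597 (labels ;00/;01 skipped at this minute). Total = 233766 + 8992 + 1597 = 244355.

244355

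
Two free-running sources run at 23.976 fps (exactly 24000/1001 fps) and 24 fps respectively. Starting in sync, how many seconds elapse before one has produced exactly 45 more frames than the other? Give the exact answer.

1876.875 seconds

The gap grows by |24 − 24000/1001| = 24/1001 frames per second.
Time for a 45-frame gap: 45 ÷ (24/1001) = 1876.875 s.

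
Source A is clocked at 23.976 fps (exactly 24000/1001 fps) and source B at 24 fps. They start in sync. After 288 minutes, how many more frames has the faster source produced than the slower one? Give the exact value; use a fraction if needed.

414720/1001 frames

288 min = 17280 s.
A emits 24000/1001 × 17280 = 414720000/1001 frames; B emits 24 × 17280 = 414720.
Difference = 414720/1001 frames (≈ 414.3057); B is ahead of A.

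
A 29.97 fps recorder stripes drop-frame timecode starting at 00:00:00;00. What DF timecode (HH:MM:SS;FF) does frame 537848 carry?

Ten DF minutes hold 17982 frames, so frame 537848 lies in block 29 (frames 521478–539459) with 16370 frames into that block.
The block's first minute is 1800 frames and the rest 1798 each; 16370 frames reaches minute 9, so 29 × 18 + 9 × 2 = 540 labels have been skipped so far.
Adding those back, label number 537848 + 540 = 538388 at 30 labels/s is 17946 s + 8 f = 4 h 59 min 6 s frame 8, i.e. 04:59:06;08.

04:59:06;08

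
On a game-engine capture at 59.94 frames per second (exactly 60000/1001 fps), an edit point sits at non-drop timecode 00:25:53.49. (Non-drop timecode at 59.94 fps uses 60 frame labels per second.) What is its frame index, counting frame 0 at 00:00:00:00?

frame 93229

Total seconds to the label: (0 × 3600 + 25 × 60 + 53) = 1553.
Frame index = 1553 × 60 + 49 = 93229.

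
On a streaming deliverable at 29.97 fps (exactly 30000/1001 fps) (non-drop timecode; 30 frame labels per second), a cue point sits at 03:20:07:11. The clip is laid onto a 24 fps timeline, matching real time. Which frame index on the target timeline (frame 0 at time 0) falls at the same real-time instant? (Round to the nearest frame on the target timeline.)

Source frame index: (3×3600 + 20×60 + 7) × 30 + 11 = 360221.
Real time: 360221 / (30000/1001) = 360581221/30000 s.
Target frame: (360581221/30000) × (24) = 360581221/1250 ≈ 288464.977 → 288465.

frame 288465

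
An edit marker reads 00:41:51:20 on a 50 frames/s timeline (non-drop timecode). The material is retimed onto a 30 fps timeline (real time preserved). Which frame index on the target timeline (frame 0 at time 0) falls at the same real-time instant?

frame 75342

Source frame index: (0×3600 + 41×60 + 51) × 50 + 20 = 125570.
Real time: 125570 / (50) = 12557/5 s.
Target frame: (12557/5) × (30) = 75342.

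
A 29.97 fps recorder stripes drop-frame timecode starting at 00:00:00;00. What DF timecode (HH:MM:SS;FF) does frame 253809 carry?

02:21:08;23

Each 10-minute DF block holds 10 × 60 × 30 − 9 × 2 = 17982 frames. 253809 ÷ 17982 → 14 full blocks, remainder 2061.
Within the partial block the first minute is 1800 frames and each further minute 1798, so 1 further minute boundary passed. Total skipped labels = 18 × 14 + 2 × 1 = 254.
Non-drop label index = 253809 + 254 = 254063; at 30 labels/s that is 02:21:08:23, i.e. DF 02:21:08;23.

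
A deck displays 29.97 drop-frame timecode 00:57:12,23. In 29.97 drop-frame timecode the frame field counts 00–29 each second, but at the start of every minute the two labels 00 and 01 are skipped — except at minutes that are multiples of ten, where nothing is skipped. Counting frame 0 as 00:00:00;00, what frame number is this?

As if non-drop at 30 labels/s: (0 × 3600 + 57 × 60 + 12) × 30 + 23 = 102983.
Minute boundaries passed: 57; those not divisible by 10: 57 − 5 = 52; dropped labels = 2 × 52 = 104.
Actual frame index = 102983 − 104 = 102879.

102879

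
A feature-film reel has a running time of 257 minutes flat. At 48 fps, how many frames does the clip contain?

740160 frames

257 min = 15420 s.
Frames = 15420 × 48 = 740160.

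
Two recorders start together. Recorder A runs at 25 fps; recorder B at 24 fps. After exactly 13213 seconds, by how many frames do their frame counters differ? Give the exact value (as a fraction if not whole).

13213 frames

A emits 25 × 13213 = 330325 frames; B emits 24 × 13213 = 317112.
Difference = 13213 frames; B is behind A.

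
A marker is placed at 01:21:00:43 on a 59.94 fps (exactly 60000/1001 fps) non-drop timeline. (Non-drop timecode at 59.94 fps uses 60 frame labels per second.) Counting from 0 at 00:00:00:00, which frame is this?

Total seconds to the label: (1 × 3600 + 21 × 60 + 0) = 4860.
Frame index = 4860 × 60 + 43 = 291643.

291643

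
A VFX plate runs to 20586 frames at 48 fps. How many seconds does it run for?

428.875 seconds

Running time = 20586 / (48) = 428.875 s.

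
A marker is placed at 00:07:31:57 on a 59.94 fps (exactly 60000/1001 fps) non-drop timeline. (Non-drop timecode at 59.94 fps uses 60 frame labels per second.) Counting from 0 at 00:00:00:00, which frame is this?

Total seconds to the label: (0 × 3600 + 7 × 60 + 31) = 451.
Frame index = 451 × 60 + 57 = 27117.

frame 27117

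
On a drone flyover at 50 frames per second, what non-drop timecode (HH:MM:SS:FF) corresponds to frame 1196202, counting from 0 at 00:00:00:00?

1196202 ÷ 50 = 23924 full seconds, remainder 2 frames.
23924 s = 6 h 38 min 44 s.
Timecode: 06:38:44:02.

06:38:44:02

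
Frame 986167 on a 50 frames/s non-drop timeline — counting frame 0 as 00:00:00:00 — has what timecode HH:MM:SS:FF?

05:28:43:17

986167 ÷ 50 = 19723 full seconds, remainder 17 frames.
19723 s = 5 h 28 min 43 s.
Timecode: 05:28:43:17.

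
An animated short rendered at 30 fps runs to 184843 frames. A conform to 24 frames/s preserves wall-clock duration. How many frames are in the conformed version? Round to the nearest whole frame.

147874 frames

Frames at target rate = 184843 × (24) / (30) = 739372/5 ≈ 147874.400.
Nearest whole frame: 147874.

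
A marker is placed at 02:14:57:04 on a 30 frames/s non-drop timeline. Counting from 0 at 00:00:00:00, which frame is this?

Total seconds to the label: (2 × 3600 + 14 × 60 + 57) = 8097.
Frame index = 8097 × 30 + 4 = 242914.

242914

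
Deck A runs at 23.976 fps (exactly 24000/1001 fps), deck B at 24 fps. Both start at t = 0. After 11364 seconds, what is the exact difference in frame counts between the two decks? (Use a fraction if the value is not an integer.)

A emits 24000/1001 × 11364 = 272736000/1001 frames; B emits 24 × 11364 = 272736.
Difference = 272736/1001 frames (≈ 272.4635); B is ahead of A.

272736/1001 frames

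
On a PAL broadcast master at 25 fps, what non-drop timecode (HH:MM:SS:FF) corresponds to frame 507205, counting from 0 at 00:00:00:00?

507205 ÷ 25 = 20288 full seconds, remainder 5 frames.
20288 s = 5 h 38 min 8 s.
Timecode: 05:38:08:05.

05:38:08:05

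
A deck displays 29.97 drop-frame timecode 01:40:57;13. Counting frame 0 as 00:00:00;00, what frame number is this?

Complete 10-minute blocks: 10, each 17982 frames → 179820.
Remaining 0 whole minutes in the current block: 0 frames.
Within the current minute: 57 × 30 + 13 = 1723. Total = 179820 + 0 + 1723 = 181543.

181543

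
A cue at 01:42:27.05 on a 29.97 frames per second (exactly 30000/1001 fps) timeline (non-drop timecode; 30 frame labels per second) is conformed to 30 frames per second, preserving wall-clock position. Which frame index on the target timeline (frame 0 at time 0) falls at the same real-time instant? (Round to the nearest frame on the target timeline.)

frame 184599

Source frame index: (1×3600 + 42×60 + 27) × 30 + 5 = 184415.
Real time: 184415 / (30000/1001) = 36919883/6000 s.
Target frame: (36919883/6000) × (30) = 36919883/200 ≈ 184599.415 → 184599.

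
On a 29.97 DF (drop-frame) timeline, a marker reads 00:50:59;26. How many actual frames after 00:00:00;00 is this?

91706

Complete 10-minute blocks: 5, each 17982 frames → 89910.
Remaining 0 whole minutes in the current block: 0 frames.
Within the current minute: 59 × 30 + 26 = 1796. Total = 89910 + 0 + 1796 = 91706.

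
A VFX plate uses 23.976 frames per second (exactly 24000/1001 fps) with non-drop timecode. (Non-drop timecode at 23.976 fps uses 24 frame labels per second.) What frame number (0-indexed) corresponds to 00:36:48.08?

frame 53000

Total seconds to the label: (0 × 3600 + 36 × 60 + 48) = 2208.
Frame index = 2208 × 24 + 8 = 53000.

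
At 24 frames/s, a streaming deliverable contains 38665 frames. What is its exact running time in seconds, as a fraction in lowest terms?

38665/24 seconds

Running time = 38665 ÷ (24) = 38665 × 1/24 = 38665/24 s.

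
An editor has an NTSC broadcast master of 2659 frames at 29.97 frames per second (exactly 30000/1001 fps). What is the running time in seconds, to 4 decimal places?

88.7220 seconds

Running time = 2659 × 1001/30000 = 2661659/30000 s ≈ 88.7220 s.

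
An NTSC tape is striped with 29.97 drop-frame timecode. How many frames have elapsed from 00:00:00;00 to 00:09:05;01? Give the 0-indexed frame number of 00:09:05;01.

16333

As if non-drop at 30 labels/s: (0 × 3600 + 9 × 60 + 5) × 30 + 1 = 16351.
Minute boundaries passed: 9; those not divisible by 10: 9 − 0 = 9; dropped labels = 2 × 9 = 18.
Actual frame index = 16351 − 18 = 16333.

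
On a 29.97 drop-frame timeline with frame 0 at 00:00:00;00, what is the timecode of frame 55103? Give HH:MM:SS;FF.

Ten DF minutes hold 17982 frames, so frame 55103 lies in block 3 (frames 53946–71927) with 1157 frames into that block.
The block's first minute is 1800 frames and the rest 1798 each; 1157 frames reaches minute 0, so 3 × 18 + 0 × 2 = 54 labels have been skipped so far.
Adding those back, label number 55103 + 54 = 55157 at 30 labels/s is 1838 s + 17 f = 0 h 30 min 38 s frame 17, i.e. 00:30:38;17.

00:30:38;17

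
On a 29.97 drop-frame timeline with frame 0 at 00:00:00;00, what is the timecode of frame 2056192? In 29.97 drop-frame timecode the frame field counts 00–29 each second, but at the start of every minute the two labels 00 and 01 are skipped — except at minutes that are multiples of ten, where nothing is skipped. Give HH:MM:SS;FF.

19:03:28;10

Each 10-minute DF block holds 10 × 60 × 30 − 9 × 2 = 17982 frames. 2056192 ÷ 17982 → 114 full blocks, remainder 6244.
Within the partial block the first minute is 1800 frames and each further minute 1798, so 3 further minute boundaries passed. Total skipped labels = 18 × 114 + 2 × 3 = 2058.
Non-drop label index = 2056192 + 2058 = 2058250; at 30 labels/s that is 19:03:28:10, i.e. DF 19:03:28;10.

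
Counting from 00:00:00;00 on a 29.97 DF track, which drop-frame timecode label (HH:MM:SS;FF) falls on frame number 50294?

Ten DF minutes hold 17982 frames, so frame 50294 lies in block 2 (frames 35964–53945) with 14330 frames into that block.
The block's first minute is 1800 frames and the rest 1798 each; 14330 frames reaches minute 7, so 2 × 18 + 7 × 2 = 50 labels have been skipped so far.
Adding those back, label number 50294 + 50 = 50344 at 30 labels/s is 1678 s + 4 f = 0 h 27 min 58 s frame 4, i.e. 00:27:58;04.

00:27:58;04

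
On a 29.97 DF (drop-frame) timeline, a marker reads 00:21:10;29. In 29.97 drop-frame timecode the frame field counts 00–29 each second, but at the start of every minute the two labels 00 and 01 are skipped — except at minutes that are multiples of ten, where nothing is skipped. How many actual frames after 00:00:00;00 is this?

Complete 10-minute blocks: 2, each 17982 frames → 35964.
Remaining 1 whole minute in the current block: 1800 + 0 × 1798 = 1800 frames.
Within the current minute: 10 × 30 + 29 − 2 = 327 (labels ;00/;01 skipped at this minute). Total = 35964 + 1800 + 327 = 38091.

38091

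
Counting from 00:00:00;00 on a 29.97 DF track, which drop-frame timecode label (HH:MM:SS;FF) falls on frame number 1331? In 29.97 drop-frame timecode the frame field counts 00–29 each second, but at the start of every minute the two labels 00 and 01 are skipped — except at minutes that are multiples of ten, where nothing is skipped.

Each 10-minute DF block holds 10 × 60 × 30 − 9 × 2 = 17982 frames. 1331 ÷ 17982 → 0 full blocks, remainder 1331.
Within the partial block the first minute is 1800 frames and each further minute 1798, so 0 further minute boundaries passed. Total skipped labels = 18 × 0 + 2 × 0 = 0.
Non-drop label index = 1331 + 0 = 1331; at 30 labels/s that is 00:00:44:11, i.e. DF 00:00:44;11.

00:00:44;11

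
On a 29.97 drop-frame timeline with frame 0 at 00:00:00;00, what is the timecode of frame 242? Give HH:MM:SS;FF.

00:00:08;02

Ten DF minutes hold 17982 frames, so frame 242 lies in block 0 (frames 0–17981) with 242 frames into that block.
The block's first minute is 1800 frames and the rest 1798 each; 242 frames reaches minute 0, so 0 × 18 + 0 × 2 = 0 labels have been skipped so far.
Adding those back, label number 242 + 0 = 242 at 30 labels/s is 8 s + 2 f = 0 h 0 min 8 s frame 2, i.e. 00:00:08;02.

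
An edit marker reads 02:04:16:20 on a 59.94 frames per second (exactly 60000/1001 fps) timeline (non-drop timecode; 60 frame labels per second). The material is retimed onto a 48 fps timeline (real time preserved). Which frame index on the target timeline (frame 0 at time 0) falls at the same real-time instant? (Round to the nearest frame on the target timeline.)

frame 358262

Source frame index: (2×3600 + 4×60 + 16) × 60 + 20 = 447380.
Real time: 447380 / (60000/1001) = 22391369/3000 s.
Target frame: (22391369/3000) × (48) = 44782738/125 ≈ 358261.904 → 358262.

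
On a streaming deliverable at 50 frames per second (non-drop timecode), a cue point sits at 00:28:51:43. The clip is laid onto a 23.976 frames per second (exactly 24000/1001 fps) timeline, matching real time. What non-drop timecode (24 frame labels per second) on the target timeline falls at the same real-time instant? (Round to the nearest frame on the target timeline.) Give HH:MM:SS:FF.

Source frame index: (0×3600 + 28×60 + 51) × 50 + 43 = 86593.
Real time: 86593 / (50) = 86593/50 s.
Target frame: (86593/50) × (24000/1001) = 3197280/77 ≈ 41523.117 → 41523.
At 24 labels/s: frame 41523 → 00:28:50:03.

00:28:50:03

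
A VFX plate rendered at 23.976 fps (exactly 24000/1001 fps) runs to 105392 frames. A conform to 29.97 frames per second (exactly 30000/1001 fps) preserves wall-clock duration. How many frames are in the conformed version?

131740 frames

Target frames = source frames × (target rate / source rate) = 105392 × (30000/1001)/(24000/1001) = 105392 × 5/4 = 131740.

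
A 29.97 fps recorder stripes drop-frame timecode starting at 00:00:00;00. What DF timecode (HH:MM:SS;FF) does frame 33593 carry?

00:18:40;27

Each 10-minute DF block holds 10 × 60 × 30 − 9 × 2 = 17982 frames. 33593 ÷ 17982 → 1 full block, remainder 15611.
Within the partial block the first minute is 1800 frames and each further minute 1798, so 8 further minute boundaries passed. Total skipped labels = 18 × 1 + 2 × 8 = 34.
Non-drop label index = 33593 + 34 = 33627; at 30 labels/s that is 00:18:40:27, i.e. DF 00:18:40;27.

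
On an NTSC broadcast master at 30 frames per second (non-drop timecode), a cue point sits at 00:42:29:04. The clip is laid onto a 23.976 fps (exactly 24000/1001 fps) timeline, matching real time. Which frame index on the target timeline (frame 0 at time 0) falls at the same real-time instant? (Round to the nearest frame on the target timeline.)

Source frame index: (0×3600 + 42×60 + 29) × 30 + 4 = 76474.
Real time: 76474 / (30) = 38237/15 s.
Target frame: (38237/15) × (24000/1001) = 61179200/1001 ≈ 61118.082 → 61118.

frame 61118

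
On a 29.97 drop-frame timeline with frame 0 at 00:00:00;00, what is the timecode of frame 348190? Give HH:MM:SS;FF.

03:13:37;28

Each 10-minute DF block holds 10 × 60 × 30 − 9 × 2 = 17982 frames. 348190 ÷ 17982 → 19 full blocks, remainder 6532.
Within the partial block the first minute is 1800 frames and each further minute 1798, so 3 further minute boundaries passed. Total skipped labels = 18 × 19 + 2 × 3 = 348.
Non-drop label index = 348190 + 348 = 348538; at 30 labels/s that is 03:13:37:28, i.e. DF 03:13:37;28.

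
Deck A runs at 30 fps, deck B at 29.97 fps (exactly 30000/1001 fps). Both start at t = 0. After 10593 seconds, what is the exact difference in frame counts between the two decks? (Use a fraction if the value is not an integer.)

28890/91 frames

A emits 30 × 10593 = 317790 frames; B emits 30000/1001 × 10593 = 28890000/91.
Difference = 28890/91 frames (≈ 317.4725); B is behind A.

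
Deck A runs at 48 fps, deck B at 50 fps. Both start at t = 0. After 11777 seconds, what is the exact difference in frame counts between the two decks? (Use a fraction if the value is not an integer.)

A emits 48 × 11777 = 565296 frames; B emits 50 × 11777 = 588850.
Difference = 23554 frames; B is ahead of A.

23554 frames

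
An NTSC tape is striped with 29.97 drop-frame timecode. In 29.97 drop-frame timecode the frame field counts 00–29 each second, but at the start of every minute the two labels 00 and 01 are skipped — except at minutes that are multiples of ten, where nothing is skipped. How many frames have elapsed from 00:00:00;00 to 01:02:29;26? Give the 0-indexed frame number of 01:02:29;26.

As if non-drop at 30 labels/s: (1 × 3600 + 2 × 60 + 29) × 30 + 26 = 112496.
Minute boundaries passed: 62; those not divisible by 10: 62 − 6 = 56; dropped labels = 2 × 56 = 112.
Actual frame index = 112496 − 112 = 112384.

112384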